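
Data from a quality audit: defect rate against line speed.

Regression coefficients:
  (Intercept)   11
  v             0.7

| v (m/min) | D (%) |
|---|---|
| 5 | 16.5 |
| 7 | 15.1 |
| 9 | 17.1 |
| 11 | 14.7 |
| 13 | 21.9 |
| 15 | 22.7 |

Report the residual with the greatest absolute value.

e = -4

v=5: ŷ = 11 + 0.7·5 = 14.5; e = 16.5 − 14.5 = 2
v=7: ŷ = 11 + 0.7·7 = 15.9; e = 15.1 − 15.9 = -0.8
v=9: ŷ = 11 + 0.7·9 = 17.3; e = 17.1 − 17.3 = -0.2
v=11: ŷ = 11 + 0.7·11 = 18.7; e = 14.7 − 18.7 = -4
v=13: ŷ = 11 + 0.7·13 = 20.1; e = 21.9 − 20.1 = 1.8
v=15: ŷ = 11 + 0.7·15 = 21.5; e = 22.7 − 21.5 = 1.2
Largest |e| is 4 at v = 11, residual -4.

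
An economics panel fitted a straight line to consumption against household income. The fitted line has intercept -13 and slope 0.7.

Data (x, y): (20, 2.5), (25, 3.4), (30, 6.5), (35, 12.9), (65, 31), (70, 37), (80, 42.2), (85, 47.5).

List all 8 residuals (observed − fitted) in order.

x=20: ŷ = -13 + 0.7·20 = 1; r = 2.5 − 1 = 1.5
x=25: ŷ = -13 + 0.7·25 = 4.5; r = 3.4 − 4.5 = -1.1
x=30: ŷ = -13 + 0.7·30 = 8; r = 6.5 − 8 = -1.5
x=35: ŷ = -13 + 0.7·35 = 11.5; r = 12.9 − 11.5 = 1.4
x=65: ŷ = -13 + 0.7·65 = 32.5; r = 31 − 32.5 = -1.5
x=70: ŷ = -13 + 0.7·70 = 36; r = 37 − 36 = 1
x=80: ŷ = -13 + 0.7·80 = 43; r = 42.2 − 43 = -0.8
x=85: ŷ = -13 + 0.7·85 = 46.5; r = 47.5 − 46.5 = 1

1.5, -1.1, -1.5, 1.4, -1.5, 1, -0.8, 1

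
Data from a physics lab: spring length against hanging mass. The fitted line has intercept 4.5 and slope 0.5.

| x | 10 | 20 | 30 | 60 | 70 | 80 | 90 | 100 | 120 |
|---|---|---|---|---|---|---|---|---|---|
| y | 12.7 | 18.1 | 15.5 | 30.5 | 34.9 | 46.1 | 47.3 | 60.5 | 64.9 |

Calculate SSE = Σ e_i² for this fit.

x=10: ŷ = 4.5 + 0.5·10 = 9.5; e = 12.7 − 9.5 = 3.2
x=20: ŷ = 4.5 + 0.5·20 = 14.5; e = 18.1 − 14.5 = 3.6
x=30: ŷ = 4.5 + 0.5·30 = 19.5; e = 15.5 − 19.5 = -4
x=60: ŷ = 4.5 + 0.5·60 = 34.5; e = 30.5 − 34.5 = -4
x=70: ŷ = 4.5 + 0.5·70 = 39.5; e = 34.9 − 39.5 = -4.6
x=80: ŷ = 4.5 + 0.5·80 = 44.5; e = 46.1 − 44.5 = 1.6
x=90: ŷ = 4.5 + 0.5·90 = 49.5; e = 47.3 − 49.5 = -2.2
x=100: ŷ = 4.5 + 0.5·100 = 54.5; e = 60.5 − 54.5 = 6
x=120: ŷ = 4.5 + 0.5·120 = 64.5; e = 64.9 − 64.5 = 0.4
SSE = 10.24 + 12.96 + 16 + 16 + 21.16 + 2.56 + 4.84 + 36 + 0.16 = 119.92

SSE = 119.92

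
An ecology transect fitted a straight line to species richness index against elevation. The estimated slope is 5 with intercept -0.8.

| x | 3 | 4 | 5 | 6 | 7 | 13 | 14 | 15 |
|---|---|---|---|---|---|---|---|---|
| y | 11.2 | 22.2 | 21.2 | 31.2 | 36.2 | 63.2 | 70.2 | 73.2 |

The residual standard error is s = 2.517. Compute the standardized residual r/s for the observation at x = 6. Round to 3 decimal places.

0.795

ŷ = -0.8 + 5·6 = 29.2
r = 31.2 − 29.2 = 2
r/s = 2 / 2.517 = 0.795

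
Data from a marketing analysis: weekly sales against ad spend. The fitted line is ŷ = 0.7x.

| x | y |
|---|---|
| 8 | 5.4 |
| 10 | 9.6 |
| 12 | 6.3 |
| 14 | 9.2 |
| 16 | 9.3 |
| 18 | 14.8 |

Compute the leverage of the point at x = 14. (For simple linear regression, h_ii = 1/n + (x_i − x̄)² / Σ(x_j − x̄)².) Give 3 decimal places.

x̄ = (8 + 10 + 12 + 14 + 16 + 18)/6 = 13
Σ(x − x̄)² = 25 + 9 + 1 + 1 + 9 + 25 = 70
h = 1/6 + (1)²/70 = 0.166667 + 0.0142857 = 0.181

h = 0.181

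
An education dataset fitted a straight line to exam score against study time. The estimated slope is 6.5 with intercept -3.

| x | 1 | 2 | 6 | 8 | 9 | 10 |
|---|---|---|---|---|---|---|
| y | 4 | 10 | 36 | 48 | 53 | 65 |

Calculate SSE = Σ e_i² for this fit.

x=1: ŷ = -3 + 6.5·1 = 3.5; e = 4 − 3.5 = 0.5
x=2: ŷ = -3 + 6.5·2 = 10; e = 10 − 10 = 0
x=6: ŷ = -3 + 6.5·6 = 36; e = 36 − 36 = 0
x=8: ŷ = -3 + 6.5·8 = 49; e = 48 − 49 = -1
x=9: ŷ = -3 + 6.5·9 = 55.5; e = 53 − 55.5 = -2.5
x=10: ŷ = -3 + 6.5·10 = 62; e = 65 − 62 = 3
SSE = 0.25 + 0 + 0 + 1 + 6.25 + 9 = 16.5

SSE = 16.5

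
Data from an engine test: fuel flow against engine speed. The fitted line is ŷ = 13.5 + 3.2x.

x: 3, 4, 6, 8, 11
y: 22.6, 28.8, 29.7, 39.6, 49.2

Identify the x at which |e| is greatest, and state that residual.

x = 6, e = -3

x=3: ŷ = 13.5 + 3.2·3 = 23.1; e = 22.6 − 23.1 = -0.5
x=4: ŷ = 13.5 + 3.2·4 = 26.3; e = 28.8 − 26.3 = 2.5
x=6: ŷ = 13.5 + 3.2·6 = 32.7; e = 29.7 − 32.7 = -3
x=8: ŷ = 13.5 + 3.2·8 = 39.1; e = 39.6 − 39.1 = 0.5
x=11: ŷ = 13.5 + 3.2·11 = 48.7; e = 49.2 − 48.7 = 0.5
Largest |e| is 3 at x = 6, residual -3.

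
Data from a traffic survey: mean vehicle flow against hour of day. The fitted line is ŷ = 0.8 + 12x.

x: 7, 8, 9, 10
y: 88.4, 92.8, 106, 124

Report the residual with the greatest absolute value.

r = -4

x=7: ŷ = 0.8 + 12·7 = 84.8; r = 88.4 − 84.8 = 3.6
x=8: ŷ = 0.8 + 12·8 = 96.8; r = 92.8 − 96.8 = -4
x=9: ŷ = 0.8 + 12·9 = 108.8; r = 106 − 108.8 = -2.8
x=10: ŷ = 0.8 + 12·10 = 120.8; r = 124 − 120.8 = 3.2
Largest |r| is 4 at x = 8, residual -4.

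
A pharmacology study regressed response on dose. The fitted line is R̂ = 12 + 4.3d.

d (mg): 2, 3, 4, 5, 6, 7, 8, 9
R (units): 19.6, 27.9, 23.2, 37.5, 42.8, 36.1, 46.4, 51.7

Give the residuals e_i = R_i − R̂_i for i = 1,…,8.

-1, 3, -6, 4, 5, -6, 0, 1

d=2: R̂ = 12 + 4.3·2 = 20.6; e = 19.6 − 20.6 = -1
d=3: R̂ = 12 + 4.3·3 = 24.9; e = 27.9 − 24.9 = 3
d=4: R̂ = 12 + 4.3·4 = 29.2; e = 23.2 − 29.2 = -6
d=5: R̂ = 12 + 4.3·5 = 33.5; e = 37.5 − 33.5 = 4
d=6: R̂ = 12 + 4.3·6 = 37.8; e = 42.8 − 37.8 = 5
d=7: R̂ = 12 + 4.3·7 = 42.1; e = 36.1 − 42.1 = -6
d=8: R̂ = 12 + 4.3·8 = 46.4; e = 46.4 − 46.4 = 0
d=9: R̂ = 12 + 4.3·9 = 50.7; e = 51.7 − 50.7 = 1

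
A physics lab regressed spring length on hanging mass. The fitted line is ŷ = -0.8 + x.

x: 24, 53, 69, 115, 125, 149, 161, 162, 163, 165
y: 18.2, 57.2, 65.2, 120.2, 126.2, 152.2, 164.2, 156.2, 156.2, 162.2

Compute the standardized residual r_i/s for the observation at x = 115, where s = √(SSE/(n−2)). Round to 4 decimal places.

1.2122

x=24: ŷ = -0.8 + 24 = 23.2; r = 18.2 − 23.2 = -5
x=53: ŷ = -0.8 + 53 = 52.2; r = 57.2 − 52.2 = 5
x=69: ŷ = -0.8 + 69 = 68.2; r = 65.2 − 68.2 = -3
x=115: ŷ = -0.8 + 115 = 114.2; r = 120.2 − 114.2 = 6
x=125: ŷ = -0.8 + 125 = 124.2; r = 126.2 − 124.2 = 2
x=149: ŷ = -0.8 + 149 = 148.2; r = 152.2 − 148.2 = 4
x=161: ŷ = -0.8 + 161 = 160.2; r = 164.2 − 160.2 = 4
x=162: ŷ = -0.8 + 162 = 161.2; r = 156.2 − 161.2 = -5
x=163: ŷ = -0.8 + 163 = 162.2; r = 156.2 − 162.2 = -6
x=165: ŷ = -0.8 + 165 = 164.2; r = 162.2 − 164.2 = -2
SSE = 25 + 25 + 9 + 36 + 4 + 16 + 16 + 25 + 36 + 4 = 196
s = √(196/8) = 4.94975
r/s = 6 / 4.94975 = 1.2122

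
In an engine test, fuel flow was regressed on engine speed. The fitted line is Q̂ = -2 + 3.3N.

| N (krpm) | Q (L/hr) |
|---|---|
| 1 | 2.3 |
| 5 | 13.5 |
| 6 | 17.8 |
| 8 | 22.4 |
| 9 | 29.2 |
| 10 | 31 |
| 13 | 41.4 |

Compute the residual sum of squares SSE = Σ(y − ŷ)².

N=1: Q̂ = -2 + 3.3·1 = 1.3; r = 2.3 − 1.3 = 1
N=5: Q̂ = -2 + 3.3·5 = 14.5; r = 13.5 − 14.5 = -1
N=6: Q̂ = -2 + 3.3·6 = 17.8; r = 17.8 − 17.8 = 0
N=8: Q̂ = -2 + 3.3·8 = 24.4; r = 22.4 − 24.4 = -2
N=9: Q̂ = -2 + 3.3·9 = 27.7; r = 29.2 − 27.7 = 1.5
N=10: Q̂ = -2 + 3.3·10 = 31; r = 31 − 31 = 0
N=13: Q̂ = -2 + 3.3·13 = 40.9; r = 41.4 − 40.9 = 0.5
SSE = 1 + 1 + 0 + 4 + 2.25 + 0 + 0.25 = 8.5

SSE = 8.5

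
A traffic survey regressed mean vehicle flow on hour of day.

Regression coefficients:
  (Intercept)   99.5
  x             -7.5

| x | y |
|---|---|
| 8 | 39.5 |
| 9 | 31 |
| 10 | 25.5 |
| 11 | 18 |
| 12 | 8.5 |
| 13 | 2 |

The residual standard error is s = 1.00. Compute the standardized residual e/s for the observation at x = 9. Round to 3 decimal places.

ŷ = 99.5 − 7.5·9 = 32
e = 31 − 32 = -1
e/s = -1 / 1.00 = -1.000

-1.000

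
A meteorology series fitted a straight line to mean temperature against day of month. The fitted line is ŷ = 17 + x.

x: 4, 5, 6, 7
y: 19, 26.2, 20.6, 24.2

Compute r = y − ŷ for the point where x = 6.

r = -2.4

ŷ = 17 + 6 = 23
r = 20.6 − 23 = -2.4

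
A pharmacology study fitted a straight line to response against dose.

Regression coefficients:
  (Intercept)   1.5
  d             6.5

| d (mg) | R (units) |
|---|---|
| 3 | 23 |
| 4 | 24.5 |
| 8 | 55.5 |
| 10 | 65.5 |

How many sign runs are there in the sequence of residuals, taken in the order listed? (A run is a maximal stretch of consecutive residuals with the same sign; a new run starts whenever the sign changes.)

d=3: ŷ = 1.5 + 6.5·3 = 21; e = 23 − 21 = 2
d=4: ŷ = 1.5 + 6.5·4 = 27.5; e = 24.5 − 27.5 = -3
d=8: ŷ = 1.5 + 6.5·8 = 53.5; e = 55.5 − 53.5 = 2
d=10: ŷ = 1.5 + 6.5·10 = 66.5; e = 65.5 − 66.5 = -1
Signs: + − + −
Runs: +×1, −×1, +×1, −×1 → 4

4 runs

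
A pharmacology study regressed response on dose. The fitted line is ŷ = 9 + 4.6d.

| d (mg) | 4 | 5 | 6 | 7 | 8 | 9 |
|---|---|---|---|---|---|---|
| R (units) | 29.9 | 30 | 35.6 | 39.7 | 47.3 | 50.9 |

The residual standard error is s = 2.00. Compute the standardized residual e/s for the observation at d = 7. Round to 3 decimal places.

ŷ = 9 + 4.6·7 = 41.2
e = 39.7 − 41.2 = -1.5
e/s = -1.5 / 2.00 = -0.750

-0.750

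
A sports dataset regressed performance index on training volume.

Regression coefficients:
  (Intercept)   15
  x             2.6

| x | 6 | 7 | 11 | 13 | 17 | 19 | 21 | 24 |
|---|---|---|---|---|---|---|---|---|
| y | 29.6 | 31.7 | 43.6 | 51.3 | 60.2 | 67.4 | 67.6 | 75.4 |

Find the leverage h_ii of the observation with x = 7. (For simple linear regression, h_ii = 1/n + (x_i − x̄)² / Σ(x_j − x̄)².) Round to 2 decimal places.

h = 0.32

x̄ = (6 + 7 + 11 + 13 + 17 + 19 + 21 + 24)/8 = 14.75
Σ(x − x̄)² = 76.5625 + 60.0625 + 14.0625 + 3.0625 + 5.0625 + 18.0625 + 39.0625 + 85.5625 = 301.5
h = 1/8 + (-7.75)²/301.5 = 0.125 + 0.199212 = 0.32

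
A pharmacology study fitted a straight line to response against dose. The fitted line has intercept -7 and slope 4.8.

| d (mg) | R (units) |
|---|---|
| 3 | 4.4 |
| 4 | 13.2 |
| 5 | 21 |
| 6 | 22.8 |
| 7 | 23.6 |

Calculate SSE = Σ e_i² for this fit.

SSE = 36

d=3: ŷ = -7 + 4.8·3 = 7.4; e = 4.4 − 7.4 = -3
d=4: ŷ = -7 + 4.8·4 = 12.2; e = 13.2 − 12.2 = 1
d=5: ŷ = -7 + 4.8·5 = 17; e = 21 − 17 = 4
d=6: ŷ = -7 + 4.8·6 = 21.8; e = 22.8 − 21.8 = 1
d=7: ŷ = -7 + 4.8·7 = 26.6; e = 23.6 − 26.6 = -3
SSE = 9 + 1 + 16 + 1 + 9 = 36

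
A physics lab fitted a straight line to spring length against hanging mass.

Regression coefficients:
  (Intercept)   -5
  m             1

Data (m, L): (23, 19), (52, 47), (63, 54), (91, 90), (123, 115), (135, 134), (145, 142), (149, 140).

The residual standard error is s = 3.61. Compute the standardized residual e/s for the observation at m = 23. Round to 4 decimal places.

L̂ = -5 + 23 = 18
e = 19 − 18 = 1
e/s = 1 / 3.61 = 0.2770

0.2770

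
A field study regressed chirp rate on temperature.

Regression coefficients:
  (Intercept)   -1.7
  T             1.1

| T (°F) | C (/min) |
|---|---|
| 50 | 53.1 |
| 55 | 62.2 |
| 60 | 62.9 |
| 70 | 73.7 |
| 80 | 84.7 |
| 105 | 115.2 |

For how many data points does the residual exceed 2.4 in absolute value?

T=50: ŷ = -1.7 + 1.1·50 = 53.3; e = 53.1 − 53.3 = -0.2
T=55: ŷ = -1.7 + 1.1·55 = 58.8; e = 62.2 − 58.8 = 3.4
T=60: ŷ = -1.7 + 1.1·60 = 64.3; e = 62.9 − 64.3 = -1.4
T=70: ŷ = -1.7 + 1.1·70 = 75.3; e = 73.7 − 75.3 = -1.6
T=80: ŷ = -1.7 + 1.1·80 = 86.3; e = 84.7 − 86.3 = -1.6
T=105: ŷ = -1.7 + 1.1·105 = 113.8; e = 115.2 − 113.8 = 1.4
|e| > 2.4: T=55 (|e|=3.4) → 1

1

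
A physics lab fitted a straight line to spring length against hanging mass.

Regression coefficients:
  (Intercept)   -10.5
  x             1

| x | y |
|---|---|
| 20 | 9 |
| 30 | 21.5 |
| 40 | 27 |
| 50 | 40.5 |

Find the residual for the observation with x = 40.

r = -2.5

ŷ = -10.5 + 40 = 29.5
r = 27 − 29.5 = -2.5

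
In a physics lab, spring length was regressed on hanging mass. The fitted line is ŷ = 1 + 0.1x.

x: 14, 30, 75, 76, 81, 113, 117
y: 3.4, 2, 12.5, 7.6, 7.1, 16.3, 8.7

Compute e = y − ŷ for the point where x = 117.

e = -4

ŷ = 1 + 0.1·117 = 12.7
e = 8.7 − 12.7 = -4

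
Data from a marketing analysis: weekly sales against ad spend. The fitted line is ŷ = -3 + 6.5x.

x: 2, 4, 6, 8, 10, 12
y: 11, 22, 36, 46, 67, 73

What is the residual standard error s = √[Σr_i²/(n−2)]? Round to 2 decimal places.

x=2: ŷ = -3 + 6.5·2 = 10; r = 11 − 10 = 1
x=4: ŷ = -3 + 6.5·4 = 23; r = 22 − 23 = -1
x=6: ŷ = -3 + 6.5·6 = 36; r = 36 − 36 = 0
x=8: ŷ = -3 + 6.5·8 = 49; r = 46 − 49 = -3
x=10: ŷ = -3 + 6.5·10 = 62; r = 67 − 62 = 5
x=12: ŷ = -3 + 6.5·12 = 75; r = 73 − 75 = -2
SSE = 1 + 1 + 0 + 9 + 25 + 4 = 40
s = √(40/4) = √10 ≈ 3.16

s = 3.16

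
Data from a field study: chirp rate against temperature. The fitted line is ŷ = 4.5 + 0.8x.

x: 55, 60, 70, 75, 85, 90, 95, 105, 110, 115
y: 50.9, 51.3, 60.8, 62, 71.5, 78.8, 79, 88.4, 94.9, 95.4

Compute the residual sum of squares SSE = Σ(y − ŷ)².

x=55: ŷ = 4.5 + 0.8·55 = 48.5; r = 50.9 − 48.5 = 2.4
x=60: ŷ = 4.5 + 0.8·60 = 52.5; r = 51.3 − 52.5 = -1.2
x=70: ŷ = 4.5 + 0.8·70 = 60.5; r = 60.8 − 60.5 = 0.3
x=75: ŷ = 4.5 + 0.8·75 = 64.5; r = 62 − 64.5 = -2.5
x=85: ŷ = 4.5 + 0.8·85 = 72.5; r = 71.5 − 72.5 = -1
x=90: ŷ = 4.5 + 0.8·90 = 76.5; r = 78.8 − 76.5 = 2.3
x=95: ŷ = 4.5 + 0.8·95 = 80.5; r = 79 − 80.5 = -1.5
x=105: ŷ = 4.5 + 0.8·105 = 88.5; r = 88.4 − 88.5 = -0.1
x=110: ŷ = 4.5 + 0.8·110 = 92.5; r = 94.9 − 92.5 = 2.4
x=115: ŷ = 4.5 + 0.8·115 = 96.5; r = 95.4 − 96.5 = -1.1
SSE = 5.76 + 1.44 + 0.09 + 6.25 + 1 + 5.29 + 2.25 + 0.01 + 5.76 + 1.21 = 29.06

SSE = 29.06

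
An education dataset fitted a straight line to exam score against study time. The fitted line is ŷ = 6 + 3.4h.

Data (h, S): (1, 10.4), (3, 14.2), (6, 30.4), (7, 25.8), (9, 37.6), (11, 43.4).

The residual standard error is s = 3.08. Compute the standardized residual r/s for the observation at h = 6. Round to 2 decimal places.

1.30

ŷ = 6 + 3.4·6 = 26.4
r = 30.4 − 26.4 = 4
r/s = 4 / 3.08 = 1.30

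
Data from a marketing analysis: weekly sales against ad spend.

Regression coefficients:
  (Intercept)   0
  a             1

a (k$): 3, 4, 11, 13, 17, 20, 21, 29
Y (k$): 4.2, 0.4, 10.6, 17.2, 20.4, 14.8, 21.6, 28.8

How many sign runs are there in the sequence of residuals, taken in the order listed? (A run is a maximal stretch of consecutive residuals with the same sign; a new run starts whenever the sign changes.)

a=3: ŷ = 3 = 3; e = 4.2 − 3 = 1.2
a=4: ŷ = 4 = 4; e = 0.4 − 4 = -3.6
a=11: ŷ = 11 = 11; e = 10.6 − 11 = -0.4
a=13: ŷ = 13 = 13; e = 17.2 − 13 = 4.2
a=17: ŷ = 17 = 17; e = 20.4 − 17 = 3.4
a=20: ŷ = 20 = 20; e = 14.8 − 20 = -5.2
a=21: ŷ = 21 = 21; e = 21.6 − 21 = 0.6
a=29: ŷ = 29 = 29; e = 28.8 − 29 = -0.2
Signs: + − − + + − + −
Runs: +×1, −×2, +×2, −×1, +×1, −×1 → 6

6 runs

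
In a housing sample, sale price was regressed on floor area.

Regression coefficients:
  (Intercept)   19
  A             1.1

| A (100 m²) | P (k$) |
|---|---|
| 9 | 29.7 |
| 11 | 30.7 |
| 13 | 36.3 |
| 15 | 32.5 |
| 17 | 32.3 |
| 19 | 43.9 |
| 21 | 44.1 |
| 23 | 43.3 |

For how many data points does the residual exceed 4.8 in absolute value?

A=9: ŷ = 19 + 1.1·9 = 28.9; r = 29.7 − 28.9 = 0.8
A=11: ŷ = 19 + 1.1·11 = 31.1; r = 30.7 − 31.1 = -0.4
A=13: ŷ = 19 + 1.1·13 = 33.3; r = 36.3 − 33.3 = 3
A=15: ŷ = 19 + 1.1·15 = 35.5; r = 32.5 − 35.5 = -3
A=17: ŷ = 19 + 1.1·17 = 37.7; r = 32.3 − 37.7 = -5.4
A=19: ŷ = 19 + 1.1·19 = 39.9; r = 43.9 − 39.9 = 4
A=21: ŷ = 19 + 1.1·21 = 42.1; r = 44.1 − 42.1 = 2
A=23: ŷ = 19 + 1.1·23 = 44.3; r = 43.3 − 44.3 = -1
|r| > 4.8: A=17 (|r|=5.4) → 1

1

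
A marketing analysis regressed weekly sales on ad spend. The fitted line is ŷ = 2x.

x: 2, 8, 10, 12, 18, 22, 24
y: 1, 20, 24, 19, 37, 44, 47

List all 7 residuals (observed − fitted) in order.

x=2: ŷ = 2·2 = 4; e = 1 − 4 = -3
x=8: ŷ = 2·8 = 16; e = 20 − 16 = 4
x=10: ŷ = 2·10 = 20; e = 24 − 20 = 4
x=12: ŷ = 2·12 = 24; e = 19 − 24 = -5
x=18: ŷ = 2·18 = 36; e = 37 − 36 = 1
x=22: ŷ = 2·22 = 44; e = 44 − 44 = 0
x=24: ŷ = 2·24 = 48; e = 47 − 48 = -1

-3, 4, 4, -5, 1, 0, -1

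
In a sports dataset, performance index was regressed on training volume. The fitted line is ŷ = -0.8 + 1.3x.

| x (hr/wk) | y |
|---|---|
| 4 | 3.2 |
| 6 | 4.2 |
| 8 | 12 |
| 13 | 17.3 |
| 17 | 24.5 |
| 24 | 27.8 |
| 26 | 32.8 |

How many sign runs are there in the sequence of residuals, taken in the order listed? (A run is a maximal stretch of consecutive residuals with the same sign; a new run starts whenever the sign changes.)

x=4: ŷ = -0.8 + 1.3·4 = 4.4; r = 3.2 − 4.4 = -1.2
x=6: ŷ = -0.8 + 1.3·6 = 7; r = 4.2 − 7 = -2.8
x=8: ŷ = -0.8 + 1.3·8 = 9.6; r = 12 − 9.6 = 2.4
x=13: ŷ = -0.8 + 1.3·13 = 16.1; r = 17.3 − 16.1 = 1.2
x=17: ŷ = -0.8 + 1.3·17 = 21.3; r = 24.5 − 21.3 = 3.2
x=24: ŷ = -0.8 + 1.3·24 = 30.4; r = 27.8 − 30.4 = -2.6
x=26: ŷ = -0.8 + 1.3·26 = 33; r = 32.8 − 33 = -0.2
Signs: − − + + + − −
Runs: −×2, +×3, −×2 → 3

3 runs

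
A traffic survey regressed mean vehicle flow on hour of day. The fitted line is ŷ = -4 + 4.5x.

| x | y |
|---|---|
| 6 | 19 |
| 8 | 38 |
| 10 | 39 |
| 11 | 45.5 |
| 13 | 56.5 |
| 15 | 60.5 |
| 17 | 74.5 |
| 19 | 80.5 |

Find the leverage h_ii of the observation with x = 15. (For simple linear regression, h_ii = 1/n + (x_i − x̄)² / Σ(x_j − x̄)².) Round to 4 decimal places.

h = 0.1743

x̄ = (6 + 8 + 10 + 11 + 13 + 15 + 17 + 19)/8 = 12.375
Σ(x − x̄)² = 40.6406 + 19.1406 + 5.64062 + 1.89062 + 0.390625 + 6.89062 + 21.3906 + 43.8906 = 139.875
h = 1/8 + (2.625)²/139.875 = 0.125 + 0.0492627 = 0.1743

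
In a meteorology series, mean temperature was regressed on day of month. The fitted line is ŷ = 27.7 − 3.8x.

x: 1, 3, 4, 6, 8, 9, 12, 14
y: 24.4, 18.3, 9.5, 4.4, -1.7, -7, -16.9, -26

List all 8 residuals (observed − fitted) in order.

x=1: ŷ = 27.7 − 3.8·1 = 23.9; e = 24.4 − 23.9 = 0.5
x=3: ŷ = 27.7 − 3.8·3 = 16.3; e = 18.3 − 16.3 = 2
x=4: ŷ = 27.7 − 3.8·4 = 12.5; e = 9.5 − 12.5 = -3
x=6: ŷ = 27.7 − 3.8·6 = 4.9; e = 4.4 − 4.9 = -0.5
x=8: ŷ = 27.7 − 3.8·8 = -2.7; e = -1.7 − (-2.7) = 1
x=9: ŷ = 27.7 − 3.8·9 = -6.5; e = -7 − (-6.5) = -0.5
x=12: ŷ = 27.7 − 3.8·12 = -17.9; e = -16.9 − (-17.9) = 1
x=14: ŷ = 27.7 − 3.8·14 = -25.5; e = -26 − (-25.5) = -0.5

0.5, 2, -3, -0.5, 1, -0.5, 1, -0.5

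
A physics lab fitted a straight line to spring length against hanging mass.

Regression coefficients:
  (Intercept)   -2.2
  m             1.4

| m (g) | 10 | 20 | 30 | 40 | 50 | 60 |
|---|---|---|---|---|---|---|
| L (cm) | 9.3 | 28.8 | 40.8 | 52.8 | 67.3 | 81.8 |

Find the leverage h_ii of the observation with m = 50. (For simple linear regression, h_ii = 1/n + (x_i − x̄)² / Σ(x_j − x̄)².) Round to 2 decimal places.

m̄ = (10 + 20 + 30 + 40 + 50 + 60)/6 = 35
Σ(m − m̄)² = 625 + 225 + 25 + 25 + 225 + 625 = 1750
h = 1/6 + (15)²/1750 = 0.166667 + 0.128571 = 0.30

h = 0.30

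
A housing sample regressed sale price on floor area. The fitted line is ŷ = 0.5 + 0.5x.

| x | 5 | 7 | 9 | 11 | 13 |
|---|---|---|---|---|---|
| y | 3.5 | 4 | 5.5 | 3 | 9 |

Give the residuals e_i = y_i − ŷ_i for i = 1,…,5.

x=5: ŷ = 0.5 + 0.5·5 = 3; e = 3.5 − 3 = 0.5
x=7: ŷ = 0.5 + 0.5·7 = 4; e = 4 − 4 = 0
x=9: ŷ = 0.5 + 0.5·9 = 5; e = 5.5 − 5 = 0.5
x=11: ŷ = 0.5 + 0.5·11 = 6; e = 3 − 6 = -3
x=13: ŷ = 0.5 + 0.5·13 = 7; e = 9 − 7 = 2

0.5, 0, 0.5, -3, 2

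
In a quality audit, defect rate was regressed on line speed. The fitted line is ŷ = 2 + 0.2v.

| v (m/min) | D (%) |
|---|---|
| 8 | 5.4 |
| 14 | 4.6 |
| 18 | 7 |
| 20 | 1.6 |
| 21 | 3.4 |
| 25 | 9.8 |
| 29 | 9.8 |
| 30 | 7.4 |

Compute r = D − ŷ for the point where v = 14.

r = -0.2

ŷ = 2 + 0.2·14 = 4.8
r = 4.6 − 4.8 = -0.2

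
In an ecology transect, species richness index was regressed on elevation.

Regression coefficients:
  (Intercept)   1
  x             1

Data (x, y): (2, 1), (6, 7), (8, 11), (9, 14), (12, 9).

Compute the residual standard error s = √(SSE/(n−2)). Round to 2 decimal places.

x=2: ŷ = 1 + 2 = 3; r = 1 − 3 = -2
x=6: ŷ = 1 + 6 = 7; r = 7 − 7 = 0
x=8: ŷ = 1 + 8 = 9; r = 11 − 9 = 2
x=9: ŷ = 1 + 9 = 10; r = 14 − 10 = 4
x=12: ŷ = 1 + 12 = 13; r = 9 − 13 = -4
SSE = 4 + 0 + 4 + 16 + 16 = 40
s = √(40/3) = √13.3333 ≈ 3.65

s = 3.65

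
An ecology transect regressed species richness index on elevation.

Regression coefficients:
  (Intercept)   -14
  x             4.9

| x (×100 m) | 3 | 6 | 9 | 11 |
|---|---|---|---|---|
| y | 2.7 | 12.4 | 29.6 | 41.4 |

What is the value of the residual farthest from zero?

x=3: ŷ = -14 + 4.9·3 = 0.7; r = 2.7 − 0.7 = 2
x=6: ŷ = -14 + 4.9·6 = 15.4; r = 12.4 − 15.4 = -3
x=9: ŷ = -14 + 4.9·9 = 30.1; r = 29.6 − 30.1 = -0.5
x=11: ŷ = -14 + 4.9·11 = 39.9; r = 41.4 − 39.9 = 1.5
Largest |r| is 3 at x = 6, residual -3.

r = -3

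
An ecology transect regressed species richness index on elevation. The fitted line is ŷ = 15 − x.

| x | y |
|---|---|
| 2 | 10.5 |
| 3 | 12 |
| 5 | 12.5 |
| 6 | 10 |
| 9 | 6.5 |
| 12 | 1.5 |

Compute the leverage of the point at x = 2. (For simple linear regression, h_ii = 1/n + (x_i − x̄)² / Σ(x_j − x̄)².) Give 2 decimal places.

h = 0.41

x̄ = (2 + 3 + 5 + 6 + 9 + 12)/6 = 6.16667
Σ(x − x̄)² = 17.3611 + 10.0278 + 1.36111 + 0.0277778 + 8.02778 + 34.0278 = 70.8333
h = 1/6 + (-4.16667)²/70.8333 = 0.166667 + 0.245098 = 0.41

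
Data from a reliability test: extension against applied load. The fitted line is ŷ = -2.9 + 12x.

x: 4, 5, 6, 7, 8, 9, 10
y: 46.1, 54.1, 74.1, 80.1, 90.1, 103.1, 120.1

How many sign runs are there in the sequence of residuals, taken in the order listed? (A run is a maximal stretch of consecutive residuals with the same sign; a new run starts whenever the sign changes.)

x=4: ŷ = -2.9 + 12·4 = 45.1; r = 46.1 − 45.1 = 1
x=5: ŷ = -2.9 + 12·5 = 57.1; r = 54.1 − 57.1 = -3
x=6: ŷ = -2.9 + 12·6 = 69.1; r = 74.1 − 69.1 = 5
x=7: ŷ = -2.9 + 12·7 = 81.1; r = 80.1 − 81.1 = -1
x=8: ŷ = -2.9 + 12·8 = 93.1; r = 90.1 − 93.1 = -3
x=9: ŷ = -2.9 + 12·9 = 105.1; r = 103.1 − 105.1 = -2
x=10: ŷ = -2.9 + 12·10 = 117.1; r = 120.1 − 117.1 = 3
Signs: + − + − − − +
Runs: +×1, −×1, +×1, −×3, +×1 → 5

5 runs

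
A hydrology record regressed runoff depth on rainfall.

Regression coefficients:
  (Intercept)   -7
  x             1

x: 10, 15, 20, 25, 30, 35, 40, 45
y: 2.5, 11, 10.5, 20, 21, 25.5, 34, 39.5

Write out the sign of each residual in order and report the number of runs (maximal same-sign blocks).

6 runs

x=10: ŷ = -7 + 10 = 3; e = 2.5 − 3 = -0.5
x=15: ŷ = -7 + 15 = 8; e = 11 − 8 = 3
x=20: ŷ = -7 + 20 = 13; e = 10.5 − 13 = -2.5
x=25: ŷ = -7 + 25 = 18; e = 20 − 18 = 2
x=30: ŷ = -7 + 30 = 23; e = 21 − 23 = -2
x=35: ŷ = -7 + 35 = 28; e = 25.5 − 28 = -2.5
x=40: ŷ = -7 + 40 = 33; e = 34 − 33 = 1
x=45: ŷ = -7 + 45 = 38; e = 39.5 − 38 = 1.5
Signs: − + − + − − + +
Runs: −×1, +×1, −×1, +×1, −×2, +×2 → 6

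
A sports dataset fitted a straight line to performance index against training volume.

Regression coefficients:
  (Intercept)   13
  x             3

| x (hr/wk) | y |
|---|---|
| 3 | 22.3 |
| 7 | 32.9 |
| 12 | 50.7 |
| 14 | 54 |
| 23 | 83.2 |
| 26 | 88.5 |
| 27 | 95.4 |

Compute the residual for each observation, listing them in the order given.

x=3: ŷ = 13 + 3·3 = 22; r = 22.3 − 22 = 0.3
x=7: ŷ = 13 + 3·7 = 34; r = 32.9 − 34 = -1.1
x=12: ŷ = 13 + 3·12 = 49; r = 50.7 − 49 = 1.7
x=14: ŷ = 13 + 3·14 = 55; r = 54 − 55 = -1
x=23: ŷ = 13 + 3·23 = 82; r = 83.2 − 82 = 1.2
x=26: ŷ = 13 + 3·26 = 91; r = 88.5 − 91 = -2.5
x=27: ŷ = 13 + 3·27 = 94; r = 95.4 − 94 = 1.4

0.3, -1.1, 1.7, -1, 1.2, -2.5, 1.4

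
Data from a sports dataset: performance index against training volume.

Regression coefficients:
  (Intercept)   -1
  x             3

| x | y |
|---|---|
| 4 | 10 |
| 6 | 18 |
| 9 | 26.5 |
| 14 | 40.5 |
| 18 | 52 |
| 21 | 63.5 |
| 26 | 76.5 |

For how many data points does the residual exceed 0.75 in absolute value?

x=4: ŷ = -1 + 3·4 = 11; e = 10 − 11 = -1
x=6: ŷ = -1 + 3·6 = 17; e = 18 − 17 = 1
x=9: ŷ = -1 + 3·9 = 26; e = 26.5 − 26 = 0.5
x=14: ŷ = -1 + 3·14 = 41; e = 40.5 − 41 = -0.5
x=18: ŷ = -1 + 3·18 = 53; e = 52 − 53 = -1
x=21: ŷ = -1 + 3·21 = 62; e = 63.5 − 62 = 1.5
x=26: ŷ = -1 + 3·26 = 77; e = 76.5 − 77 = -0.5
|e| > 0.75: x=4 (|e|=1), x=6 (|e|=1), x=18 (|e|=1), x=21 (|e|=1.5) → 4

4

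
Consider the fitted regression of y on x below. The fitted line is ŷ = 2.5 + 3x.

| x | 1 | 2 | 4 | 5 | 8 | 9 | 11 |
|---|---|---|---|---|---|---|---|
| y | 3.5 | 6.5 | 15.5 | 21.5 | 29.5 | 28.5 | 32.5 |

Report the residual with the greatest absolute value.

r = 4

x=1: ŷ = 2.5 + 3·1 = 5.5; r = 3.5 − 5.5 = -2
x=2: ŷ = 2.5 + 3·2 = 8.5; r = 6.5 − 8.5 = -2
x=4: ŷ = 2.5 + 3·4 = 14.5; r = 15.5 − 14.5 = 1
x=5: ŷ = 2.5 + 3·5 = 17.5; r = 21.5 − 17.5 = 4
x=8: ŷ = 2.5 + 3·8 = 26.5; r = 29.5 − 26.5 = 3
x=9: ŷ = 2.5 + 3·9 = 29.5; r = 28.5 − 29.5 = -1
x=11: ŷ = 2.5 + 3·11 = 35.5; r = 32.5 − 35.5 = -3
Largest |r| is 4 at x = 5, residual 4.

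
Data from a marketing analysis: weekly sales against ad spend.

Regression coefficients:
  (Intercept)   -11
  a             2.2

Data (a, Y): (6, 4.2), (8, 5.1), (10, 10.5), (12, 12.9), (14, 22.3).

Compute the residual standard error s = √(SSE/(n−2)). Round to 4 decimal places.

s = 2.5166

a=6: Ŷ = -11 + 2.2·6 = 2.2; r = 4.2 − 2.2 = 2
a=8: Ŷ = -11 + 2.2·8 = 6.6; r = 5.1 − 6.6 = -1.5
a=10: Ŷ = -11 + 2.2·10 = 11; r = 10.5 − 11 = -0.5
a=12: Ŷ = -11 + 2.2·12 = 15.4; r = 12.9 − 15.4 = -2.5
a=14: Ŷ = -11 + 2.2·14 = 19.8; r = 22.3 − 19.8 = 2.5
SSE = 4 + 2.25 + 0.25 + 6.25 + 6.25 = 19
s = √(19/3) = √6.33333 ≈ 2.5166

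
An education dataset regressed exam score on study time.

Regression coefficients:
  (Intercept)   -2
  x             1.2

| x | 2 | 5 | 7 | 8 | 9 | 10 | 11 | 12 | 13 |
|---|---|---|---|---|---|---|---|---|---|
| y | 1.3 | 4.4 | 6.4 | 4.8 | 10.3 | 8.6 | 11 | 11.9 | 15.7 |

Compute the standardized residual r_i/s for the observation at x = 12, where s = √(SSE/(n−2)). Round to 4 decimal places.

-0.3143

x=2: ŷ = -2 + 1.2·2 = 0.4; r = 1.3 − 0.4 = 0.9
x=5: ŷ = -2 + 1.2·5 = 4; r = 4.4 − 4 = 0.4
x=7: ŷ = -2 + 1.2·7 = 6.4; r = 6.4 − 6.4 = 0
x=8: ŷ = -2 + 1.2·8 = 7.6; r = 4.8 − 7.6 = -2.8
x=9: ŷ = -2 + 1.2·9 = 8.8; r = 10.3 − 8.8 = 1.5
x=10: ŷ = -2 + 1.2·10 = 10; r = 8.6 − 10 = -1.4
x=11: ŷ = -2 + 1.2·11 = 11.2; r = 11 − 11.2 = -0.2
x=12: ŷ = -2 + 1.2·12 = 12.4; r = 11.9 − 12.4 = -0.5
x=13: ŷ = -2 + 1.2·13 = 13.6; r = 15.7 − 13.6 = 2.1
SSE = 0.81 + 0.16 + 0 + 7.84 + 2.25 + 1.96 + 0.04 + 0.25 + 4.41 = 17.72
s = √(17.72/7) = 1.59105
r/s = -0.5 / 1.59105 = -0.3143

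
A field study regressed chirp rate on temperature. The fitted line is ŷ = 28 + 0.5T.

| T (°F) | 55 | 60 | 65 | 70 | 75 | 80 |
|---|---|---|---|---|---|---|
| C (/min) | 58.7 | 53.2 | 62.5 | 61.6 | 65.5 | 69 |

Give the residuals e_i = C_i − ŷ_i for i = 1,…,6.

3.2, -4.8, 2, -1.4, 0, 1

T=55: ŷ = 28 + 0.5·55 = 55.5; e = 58.7 − 55.5 = 3.2
T=60: ŷ = 28 + 0.5·60 = 58; e = 53.2 − 58 = -4.8
T=65: ŷ = 28 + 0.5·65 = 60.5; e = 62.5 − 60.5 = 2
T=70: ŷ = 28 + 0.5·70 = 63; e = 61.6 − 63 = -1.4
T=75: ŷ = 28 + 0.5·75 = 65.5; e = 65.5 − 65.5 = 0
T=80: ŷ = 28 + 0.5·80 = 68; e = 69 − 68 = 1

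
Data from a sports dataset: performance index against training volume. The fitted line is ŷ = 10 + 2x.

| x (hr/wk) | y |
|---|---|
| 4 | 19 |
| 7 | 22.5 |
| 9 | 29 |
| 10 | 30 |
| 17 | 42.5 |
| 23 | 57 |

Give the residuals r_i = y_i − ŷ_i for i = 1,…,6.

x=4: ŷ = 10 + 2·4 = 18; r = 19 − 18 = 1
x=7: ŷ = 10 + 2·7 = 24; r = 22.5 − 24 = -1.5
x=9: ŷ = 10 + 2·9 = 28; r = 29 − 28 = 1
x=10: ŷ = 10 + 2·10 = 30; r = 30 − 30 = 0
x=17: ŷ = 10 + 2·17 = 44; r = 42.5 − 44 = -1.5
x=23: ŷ = 10 + 2·23 = 56; r = 57 − 56 = 1

1, -1.5, 1, 0, -1.5, 1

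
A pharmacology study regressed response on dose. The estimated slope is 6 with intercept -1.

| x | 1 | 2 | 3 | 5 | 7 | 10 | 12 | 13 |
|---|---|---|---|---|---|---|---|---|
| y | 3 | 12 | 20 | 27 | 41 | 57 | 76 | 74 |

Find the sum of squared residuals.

SSE = 56

x=1: ŷ = -1 + 6·1 = 5; e = 3 − 5 = -2
x=2: ŷ = -1 + 6·2 = 11; e = 12 − 11 = 1
x=3: ŷ = -1 + 6·3 = 17; e = 20 − 17 = 3
x=5: ŷ = -1 + 6·5 = 29; e = 27 − 29 = -2
x=7: ŷ = -1 + 6·7 = 41; e = 41 − 41 = 0
x=10: ŷ = -1 + 6·10 = 59; e = 57 − 59 = -2
x=12: ŷ = -1 + 6·12 = 71; e = 76 − 71 = 5
x=13: ŷ = -1 + 6·13 = 77; e = 74 − 77 = -3
SSE = 4 + 1 + 9 + 4 + 0 + 4 + 25 + 9 = 56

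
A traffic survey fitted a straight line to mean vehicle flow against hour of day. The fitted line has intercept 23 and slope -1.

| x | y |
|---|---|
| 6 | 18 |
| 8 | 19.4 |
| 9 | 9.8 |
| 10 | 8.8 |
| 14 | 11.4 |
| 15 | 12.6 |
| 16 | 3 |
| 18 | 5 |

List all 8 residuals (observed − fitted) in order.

x=6: ŷ = 23 − 6 = 17; e = 18 − 17 = 1
x=8: ŷ = 23 − 8 = 15; e = 19.4 − 15 = 4.4
x=9: ŷ = 23 − 9 = 14; e = 9.8 − 14 = -4.2
x=10: ŷ = 23 − 10 = 13; e = 8.8 − 13 = -4.2
x=14: ŷ = 23 − 14 = 9; e = 11.4 − 9 = 2.4
x=15: ŷ = 23 − 15 = 8; e = 12.6 − 8 = 4.6
x=16: ŷ = 23 − 16 = 7; e = 3 − 7 = -4
x=18: ŷ = 23 − 18 = 5; e = 5 − 5 = 0

1, 4.4, -4.2, -4.2, 2.4, 4.6, -4, 0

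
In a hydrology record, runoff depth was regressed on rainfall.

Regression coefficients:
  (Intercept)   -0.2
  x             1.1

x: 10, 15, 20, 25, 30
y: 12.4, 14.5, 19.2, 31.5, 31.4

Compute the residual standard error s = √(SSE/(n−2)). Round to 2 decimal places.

s = 3.27

x=10: ŷ = -0.2 + 1.1·10 = 10.8; r = 12.4 − 10.8 = 1.6
x=15: ŷ = -0.2 + 1.1·15 = 16.3; r = 14.5 − 16.3 = -1.8
x=20: ŷ = -0.2 + 1.1·20 = 21.8; r = 19.2 − 21.8 = -2.6
x=25: ŷ = -0.2 + 1.1·25 = 27.3; r = 31.5 − 27.3 = 4.2
x=30: ŷ = -0.2 + 1.1·30 = 32.8; r = 31.4 − 32.8 = -1.4
SSE = 2.56 + 3.24 + 6.76 + 17.64 + 1.96 = 32.16
s = √(32.16/3) = √10.72 ≈ 3.27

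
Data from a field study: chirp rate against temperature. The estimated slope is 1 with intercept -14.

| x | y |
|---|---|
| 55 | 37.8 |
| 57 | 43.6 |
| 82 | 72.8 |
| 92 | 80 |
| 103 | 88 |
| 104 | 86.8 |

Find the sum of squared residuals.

SSE = 48.88

x=55: ŷ = -14 + 55 = 41; e = 37.8 − 41 = -3.2
x=57: ŷ = -14 + 57 = 43; e = 43.6 − 43 = 0.6
x=82: ŷ = -14 + 82 = 68; e = 72.8 − 68 = 4.8
x=92: ŷ = -14 + 92 = 78; e = 80 − 78 = 2
x=103: ŷ = -14 + 103 = 89; e = 88 − 89 = -1
x=104: ŷ = -14 + 104 = 90; e = 86.8 − 90 = -3.2
SSE = 10.24 + 0.36 + 23.04 + 4 + 1 + 10.24 = 48.88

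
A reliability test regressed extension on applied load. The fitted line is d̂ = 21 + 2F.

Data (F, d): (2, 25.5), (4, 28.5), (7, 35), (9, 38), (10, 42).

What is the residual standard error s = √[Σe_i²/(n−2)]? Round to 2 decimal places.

F=2: d̂ = 21 + 2·2 = 25; e = 25.5 − 25 = 0.5
F=4: d̂ = 21 + 2·4 = 29; e = 28.5 − 29 = -0.5
F=7: d̂ = 21 + 2·7 = 35; e = 35 − 35 = 0
F=9: d̂ = 21 + 2·9 = 39; e = 38 − 39 = -1
F=10: d̂ = 21 + 2·10 = 41; e = 42 − 41 = 1
SSE = 0.25 + 0.25 + 0 + 1 + 1 = 2.5
s = √(2.5/3) = √0.833333 ≈ 0.91

s = 0.91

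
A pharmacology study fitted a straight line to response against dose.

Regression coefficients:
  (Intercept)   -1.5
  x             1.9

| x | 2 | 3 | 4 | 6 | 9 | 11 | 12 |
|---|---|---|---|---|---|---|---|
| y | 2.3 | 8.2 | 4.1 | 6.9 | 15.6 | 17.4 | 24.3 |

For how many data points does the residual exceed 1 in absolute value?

x=2: ŷ = -1.5 + 1.9·2 = 2.3; r = 2.3 − 2.3 = 0
x=3: ŷ = -1.5 + 1.9·3 = 4.2; r = 8.2 − 4.2 = 4
x=4: ŷ = -1.5 + 1.9·4 = 6.1; r = 4.1 − 6.1 = -2
x=6: ŷ = -1.5 + 1.9·6 = 9.9; r = 6.9 − 9.9 = -3
x=9: ŷ = -1.5 + 1.9·9 = 15.6; r = 15.6 − 15.6 = 0
x=11: ŷ = -1.5 + 1.9·11 = 19.4; r = 17.4 − 19.4 = -2
x=12: ŷ = -1.5 + 1.9·12 = 21.3; r = 24.3 − 21.3 = 3
|r| > 1: x=3 (|r|=4), x=4 (|r|=2), x=6 (|r|=3), x=11 (|r|=2), x=12 (|r|=3) → 5

5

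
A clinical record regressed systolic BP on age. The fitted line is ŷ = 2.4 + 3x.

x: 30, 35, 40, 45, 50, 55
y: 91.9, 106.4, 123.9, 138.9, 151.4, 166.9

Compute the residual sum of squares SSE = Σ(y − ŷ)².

SSE = 7

x=30: ŷ = 2.4 + 3·30 = 92.4; r = 91.9 − 92.4 = -0.5
x=35: ŷ = 2.4 + 3·35 = 107.4; r = 106.4 − 107.4 = -1
x=40: ŷ = 2.4 + 3·40 = 122.4; r = 123.9 − 122.4 = 1.5
x=45: ŷ = 2.4 + 3·45 = 137.4; r = 138.9 − 137.4 = 1.5
x=50: ŷ = 2.4 + 3·50 = 152.4; r = 151.4 − 152.4 = -1
x=55: ŷ = 2.4 + 3·55 = 167.4; r = 166.9 − 167.4 = -0.5
SSE = 0.25 + 1 + 2.25 + 2.25 + 1 + 0.25 = 7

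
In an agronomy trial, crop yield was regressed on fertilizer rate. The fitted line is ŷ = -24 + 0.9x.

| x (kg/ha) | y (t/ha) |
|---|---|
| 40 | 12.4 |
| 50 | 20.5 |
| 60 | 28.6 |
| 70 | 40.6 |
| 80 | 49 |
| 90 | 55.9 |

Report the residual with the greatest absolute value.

r = 1.6

x=40: ŷ = -24 + 0.9·40 = 12; r = 12.4 − 12 = 0.4
x=50: ŷ = -24 + 0.9·50 = 21; r = 20.5 − 21 = -0.5
x=60: ŷ = -24 + 0.9·60 = 30; r = 28.6 − 30 = -1.4
x=70: ŷ = -24 + 0.9·70 = 39; r = 40.6 − 39 = 1.6
x=80: ŷ = -24 + 0.9·80 = 48; r = 49 − 48 = 1
x=90: ŷ = -24 + 0.9·90 = 57; r = 55.9 − 57 = -1.1
Largest |r| is 1.6 at x = 70, residual 1.6.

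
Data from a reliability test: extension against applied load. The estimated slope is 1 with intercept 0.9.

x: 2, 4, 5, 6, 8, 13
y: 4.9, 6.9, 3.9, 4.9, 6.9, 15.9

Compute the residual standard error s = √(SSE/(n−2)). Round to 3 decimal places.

s = 2.449

x=2: ŷ = 0.9 + 2 = 2.9; r = 4.9 − 2.9 = 2
x=4: ŷ = 0.9 + 4 = 4.9; r = 6.9 − 4.9 = 2
x=5: ŷ = 0.9 + 5 = 5.9; r = 3.9 − 5.9 = -2
x=6: ŷ = 0.9 + 6 = 6.9; r = 4.9 − 6.9 = -2
x=8: ŷ = 0.9 + 8 = 8.9; r = 6.9 − 8.9 = -2
x=13: ŷ = 0.9 + 13 = 13.9; r = 15.9 − 13.9 = 2
SSE = 4 + 4 + 4 + 4 + 4 + 4 = 24
s = √(24/4) = √6 ≈ 2.449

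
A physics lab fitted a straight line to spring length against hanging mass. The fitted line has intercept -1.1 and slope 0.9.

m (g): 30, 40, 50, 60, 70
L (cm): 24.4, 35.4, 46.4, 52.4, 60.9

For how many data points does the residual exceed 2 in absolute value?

1

m=30: L̂ = -1.1 + 0.9·30 = 25.9; r = 24.4 − 25.9 = -1.5
m=40: L̂ = -1.1 + 0.9·40 = 34.9; r = 35.4 − 34.9 = 0.5
m=50: L̂ = -1.1 + 0.9·50 = 43.9; r = 46.4 − 43.9 = 2.5
m=60: L̂ = -1.1 + 0.9·60 = 52.9; r = 52.4 − 52.9 = -0.5
m=70: L̂ = -1.1 + 0.9·70 = 61.9; r = 60.9 − 61.9 = -1
|r| > 2: m=50 (|r|=2.5) → 1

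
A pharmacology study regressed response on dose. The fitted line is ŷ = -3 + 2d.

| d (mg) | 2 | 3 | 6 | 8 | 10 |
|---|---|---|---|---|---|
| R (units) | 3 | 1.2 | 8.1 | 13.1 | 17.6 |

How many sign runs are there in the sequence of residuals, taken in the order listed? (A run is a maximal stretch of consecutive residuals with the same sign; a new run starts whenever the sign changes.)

3 runs

d=2: ŷ = -3 + 2·2 = 1; e = 3 − 1 = 2
d=3: ŷ = -3 + 2·3 = 3; e = 1.2 − 3 = -1.8
d=6: ŷ = -3 + 2·6 = 9; e = 8.1 − 9 = -0.9
d=8: ŷ = -3 + 2·8 = 13; e = 13.1 − 13 = 0.1
d=10: ŷ = -3 + 2·10 = 17; e = 17.6 − 17 = 0.6
Signs: + − − + +
Runs: +×1, −×2, +×2 → 3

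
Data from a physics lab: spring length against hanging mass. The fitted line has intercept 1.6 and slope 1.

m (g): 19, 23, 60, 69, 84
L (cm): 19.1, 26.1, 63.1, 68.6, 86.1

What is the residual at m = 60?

L̂ = 1.6 + 60 = 61.6
r = 63.1 − 61.6 = 1.5

r = 1.5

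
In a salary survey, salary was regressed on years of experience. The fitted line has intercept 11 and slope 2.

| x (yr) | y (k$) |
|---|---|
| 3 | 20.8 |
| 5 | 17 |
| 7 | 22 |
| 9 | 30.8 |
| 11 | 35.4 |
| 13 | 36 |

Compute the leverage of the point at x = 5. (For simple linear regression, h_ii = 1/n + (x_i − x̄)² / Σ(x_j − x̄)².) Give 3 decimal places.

h = 0.295

x̄ = (3 + 5 + 7 + 9 + 11 + 13)/6 = 8
Σ(x − x̄)² = 25 + 9 + 1 + 1 + 9 + 25 = 70
h = 1/6 + (-3)²/70 = 0.166667 + 0.128571 = 0.295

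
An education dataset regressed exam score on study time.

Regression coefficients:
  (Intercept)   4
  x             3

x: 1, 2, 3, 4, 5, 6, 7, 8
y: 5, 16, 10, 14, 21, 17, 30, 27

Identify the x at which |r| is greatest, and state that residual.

x=1: ŷ = 4 + 3·1 = 7; r = 5 − 7 = -2
x=2: ŷ = 4 + 3·2 = 10; r = 16 − 10 = 6
x=3: ŷ = 4 + 3·3 = 13; r = 10 − 13 = -3
x=4: ŷ = 4 + 3·4 = 16; r = 14 − 16 = -2
x=5: ŷ = 4 + 3·5 = 19; r = 21 − 19 = 2
x=6: ŷ = 4 + 3·6 = 22; r = 17 − 22 = -5
x=7: ŷ = 4 + 3·7 = 25; r = 30 − 25 = 5
x=8: ŷ = 4 + 3·8 = 28; r = 27 − 28 = -1
Largest |r| is 6 at x = 2, residual 6.

x = 2, r = 6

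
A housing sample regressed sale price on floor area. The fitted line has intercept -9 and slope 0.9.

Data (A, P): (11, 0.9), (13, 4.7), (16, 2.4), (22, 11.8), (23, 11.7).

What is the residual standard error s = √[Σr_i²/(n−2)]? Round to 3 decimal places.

s = 2.160

A=11: ŷ = -9 + 0.9·11 = 0.9; r = 0.9 − 0.9 = 0
A=13: ŷ = -9 + 0.9·13 = 2.7; r = 4.7 − 2.7 = 2
A=16: ŷ = -9 + 0.9·16 = 5.4; r = 2.4 − 5.4 = -3
A=22: ŷ = -9 + 0.9·22 = 10.8; r = 11.8 − 10.8 = 1
A=23: ŷ = -9 + 0.9·23 = 11.7; r = 11.7 − 11.7 = 0
SSE = 0 + 4 + 9 + 1 + 0 = 14
s = √(14/3) = √4.66667 ≈ 2.160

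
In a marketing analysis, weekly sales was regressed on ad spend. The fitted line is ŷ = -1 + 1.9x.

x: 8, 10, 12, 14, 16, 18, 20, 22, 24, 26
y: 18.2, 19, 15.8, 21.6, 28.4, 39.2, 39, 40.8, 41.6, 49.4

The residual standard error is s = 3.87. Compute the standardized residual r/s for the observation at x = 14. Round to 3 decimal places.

-1.034

ŷ = -1 + 1.9·14 = 25.6
r = 21.6 − 25.6 = -4
r/s = -4 / 3.87 = -1.034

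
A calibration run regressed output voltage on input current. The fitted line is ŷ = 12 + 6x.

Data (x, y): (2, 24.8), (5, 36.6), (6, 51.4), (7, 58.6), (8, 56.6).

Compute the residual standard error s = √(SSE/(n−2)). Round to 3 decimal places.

s = 4.969

x=2: ŷ = 12 + 6·2 = 24; r = 24.8 − 24 = 0.8
x=5: ŷ = 12 + 6·5 = 42; r = 36.6 − 42 = -5.4
x=6: ŷ = 12 + 6·6 = 48; r = 51.4 − 48 = 3.4
x=7: ŷ = 12 + 6·7 = 54; r = 58.6 − 54 = 4.6
x=8: ŷ = 12 + 6·8 = 60; r = 56.6 − 60 = -3.4
SSE = 0.64 + 29.16 + 11.56 + 21.16 + 11.56 = 74.08
s = √(74.08/3) = √24.6933 ≈ 4.969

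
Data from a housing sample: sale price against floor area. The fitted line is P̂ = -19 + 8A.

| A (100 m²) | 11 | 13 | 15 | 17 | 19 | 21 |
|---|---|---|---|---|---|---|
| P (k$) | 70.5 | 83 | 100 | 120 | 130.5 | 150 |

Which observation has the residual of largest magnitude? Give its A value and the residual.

A = 17, r = 3

A=11: P̂ = -19 + 8·11 = 69; r = 70.5 − 69 = 1.5
A=13: P̂ = -19 + 8·13 = 85; r = 83 − 85 = -2
A=15: P̂ = -19 + 8·15 = 101; r = 100 − 101 = -1
A=17: P̂ = -19 + 8·17 = 117; r = 120 − 117 = 3
A=19: P̂ = -19 + 8·19 = 133; r = 130.5 − 133 = -2.5
A=21: P̂ = -19 + 8·21 = 149; r = 150 − 149 = 1
Largest |r| is 3 at A = 17, residual 3.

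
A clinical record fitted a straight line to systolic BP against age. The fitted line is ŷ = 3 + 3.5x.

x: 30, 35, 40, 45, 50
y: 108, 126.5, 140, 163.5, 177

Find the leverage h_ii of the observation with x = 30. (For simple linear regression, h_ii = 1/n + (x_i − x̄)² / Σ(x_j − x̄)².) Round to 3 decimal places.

x̄ = (30 + 35 + 40 + 45 + 50)/5 = 40
Σ(x − x̄)² = 100 + 25 + 0 + 25 + 100 = 250
h = 1/5 + (-10)²/250 = 0.2 + 0.4 = 0.600

h = 0.600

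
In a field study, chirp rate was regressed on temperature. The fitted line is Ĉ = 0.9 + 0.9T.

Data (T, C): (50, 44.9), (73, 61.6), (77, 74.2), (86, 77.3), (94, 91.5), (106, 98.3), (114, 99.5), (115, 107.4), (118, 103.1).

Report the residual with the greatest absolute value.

r = 6

T=50: Ĉ = 0.9 + 0.9·50 = 45.9; r = 44.9 − 45.9 = -1
T=73: Ĉ = 0.9 + 0.9·73 = 66.6; r = 61.6 − 66.6 = -5
T=77: Ĉ = 0.9 + 0.9·77 = 70.2; r = 74.2 − 70.2 = 4
T=86: Ĉ = 0.9 + 0.9·86 = 78.3; r = 77.3 − 78.3 = -1
T=94: Ĉ = 0.9 + 0.9·94 = 85.5; r = 91.5 − 85.5 = 6
T=106: Ĉ = 0.9 + 0.9·106 = 96.3; r = 98.3 − 96.3 = 2
T=114: Ĉ = 0.9 + 0.9·114 = 103.5; r = 99.5 − 103.5 = -4
T=115: Ĉ = 0.9 + 0.9·115 = 104.4; r = 107.4 − 104.4 = 3
T=118: Ĉ = 0.9 + 0.9·118 = 107.1; r = 103.1 − 107.1 = -4
Largest |r| is 6 at T = 94, residual 6.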